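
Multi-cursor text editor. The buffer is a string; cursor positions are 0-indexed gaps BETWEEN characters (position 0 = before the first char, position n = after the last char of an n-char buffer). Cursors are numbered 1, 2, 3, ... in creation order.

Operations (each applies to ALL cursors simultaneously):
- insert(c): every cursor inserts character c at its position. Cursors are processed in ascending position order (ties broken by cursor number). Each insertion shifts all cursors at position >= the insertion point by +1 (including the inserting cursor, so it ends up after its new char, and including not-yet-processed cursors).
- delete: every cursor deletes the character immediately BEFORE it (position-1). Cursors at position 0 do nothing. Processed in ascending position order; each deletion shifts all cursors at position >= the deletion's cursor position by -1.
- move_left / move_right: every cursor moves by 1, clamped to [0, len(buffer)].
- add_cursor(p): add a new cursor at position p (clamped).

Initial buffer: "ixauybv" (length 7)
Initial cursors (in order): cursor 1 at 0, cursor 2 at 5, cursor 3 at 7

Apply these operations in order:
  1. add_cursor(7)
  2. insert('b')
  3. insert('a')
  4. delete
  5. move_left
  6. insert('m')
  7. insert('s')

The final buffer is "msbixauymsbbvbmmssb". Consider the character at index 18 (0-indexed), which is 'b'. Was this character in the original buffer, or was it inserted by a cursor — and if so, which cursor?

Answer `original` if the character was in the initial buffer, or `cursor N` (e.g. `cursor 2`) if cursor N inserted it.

After op 1 (add_cursor(7)): buffer="ixauybv" (len 7), cursors c1@0 c2@5 c3@7 c4@7, authorship .......
After op 2 (insert('b')): buffer="bixauybbvbb" (len 11), cursors c1@1 c2@7 c3@11 c4@11, authorship 1.....2..34
After op 3 (insert('a')): buffer="baixauybabvbbaa" (len 15), cursors c1@2 c2@9 c3@15 c4@15, authorship 11.....22..3434
After op 4 (delete): buffer="bixauybbvbb" (len 11), cursors c1@1 c2@7 c3@11 c4@11, authorship 1.....2..34
After op 5 (move_left): buffer="bixauybbvbb" (len 11), cursors c1@0 c2@6 c3@10 c4@10, authorship 1.....2..34
After op 6 (insert('m')): buffer="mbixauymbbvbmmb" (len 15), cursors c1@1 c2@8 c3@14 c4@14, authorship 11.....22..3344
After op 7 (insert('s')): buffer="msbixauymsbbvbmmssb" (len 19), cursors c1@2 c2@10 c3@18 c4@18, authorship 111.....222..334344
Authorship (.=original, N=cursor N): 1 1 1 . . . . . 2 2 2 . . 3 3 4 3 4 4
Index 18: author = 4

Answer: cursor 4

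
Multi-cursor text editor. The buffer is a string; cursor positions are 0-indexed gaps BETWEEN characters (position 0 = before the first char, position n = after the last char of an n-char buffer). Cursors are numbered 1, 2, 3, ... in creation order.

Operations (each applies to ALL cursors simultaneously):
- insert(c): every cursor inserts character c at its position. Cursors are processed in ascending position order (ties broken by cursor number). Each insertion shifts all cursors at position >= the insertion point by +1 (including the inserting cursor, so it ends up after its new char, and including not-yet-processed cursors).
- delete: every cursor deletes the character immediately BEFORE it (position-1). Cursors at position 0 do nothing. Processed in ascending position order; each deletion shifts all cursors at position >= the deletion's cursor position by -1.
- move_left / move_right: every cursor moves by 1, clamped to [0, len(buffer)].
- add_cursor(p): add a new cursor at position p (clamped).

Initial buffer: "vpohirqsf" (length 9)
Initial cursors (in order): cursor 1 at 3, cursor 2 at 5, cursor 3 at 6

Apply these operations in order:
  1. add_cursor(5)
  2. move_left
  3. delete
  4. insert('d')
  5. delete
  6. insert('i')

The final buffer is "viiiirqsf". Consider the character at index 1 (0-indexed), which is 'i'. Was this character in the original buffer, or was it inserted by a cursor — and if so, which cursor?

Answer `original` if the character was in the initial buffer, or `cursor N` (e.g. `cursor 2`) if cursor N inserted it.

After op 1 (add_cursor(5)): buffer="vpohirqsf" (len 9), cursors c1@3 c2@5 c4@5 c3@6, authorship .........
After op 2 (move_left): buffer="vpohirqsf" (len 9), cursors c1@2 c2@4 c4@4 c3@5, authorship .........
After op 3 (delete): buffer="vrqsf" (len 5), cursors c1@1 c2@1 c3@1 c4@1, authorship .....
After op 4 (insert('d')): buffer="vddddrqsf" (len 9), cursors c1@5 c2@5 c3@5 c4@5, authorship .1234....
After op 5 (delete): buffer="vrqsf" (len 5), cursors c1@1 c2@1 c3@1 c4@1, authorship .....
After op 6 (insert('i')): buffer="viiiirqsf" (len 9), cursors c1@5 c2@5 c3@5 c4@5, authorship .1234....
Authorship (.=original, N=cursor N): . 1 2 3 4 . . . .
Index 1: author = 1

Answer: cursor 1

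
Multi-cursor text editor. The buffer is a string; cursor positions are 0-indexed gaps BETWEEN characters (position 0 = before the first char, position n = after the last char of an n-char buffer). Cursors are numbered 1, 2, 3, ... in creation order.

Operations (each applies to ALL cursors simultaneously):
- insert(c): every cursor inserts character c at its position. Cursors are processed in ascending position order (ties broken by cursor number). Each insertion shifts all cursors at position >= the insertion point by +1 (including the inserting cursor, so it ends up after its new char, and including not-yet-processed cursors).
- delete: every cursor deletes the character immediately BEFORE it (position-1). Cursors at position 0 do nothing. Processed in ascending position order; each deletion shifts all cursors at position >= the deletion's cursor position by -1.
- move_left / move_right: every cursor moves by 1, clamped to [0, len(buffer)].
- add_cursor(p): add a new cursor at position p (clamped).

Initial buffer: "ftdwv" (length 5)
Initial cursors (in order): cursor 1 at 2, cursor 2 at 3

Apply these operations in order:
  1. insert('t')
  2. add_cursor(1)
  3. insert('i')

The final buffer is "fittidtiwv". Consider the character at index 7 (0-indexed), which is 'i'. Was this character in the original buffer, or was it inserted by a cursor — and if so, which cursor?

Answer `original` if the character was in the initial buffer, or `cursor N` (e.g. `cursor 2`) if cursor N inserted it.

Answer: cursor 2

Derivation:
After op 1 (insert('t')): buffer="fttdtwv" (len 7), cursors c1@3 c2@5, authorship ..1.2..
After op 2 (add_cursor(1)): buffer="fttdtwv" (len 7), cursors c3@1 c1@3 c2@5, authorship ..1.2..
After op 3 (insert('i')): buffer="fittidtiwv" (len 10), cursors c3@2 c1@5 c2@8, authorship .3.11.22..
Authorship (.=original, N=cursor N): . 3 . 1 1 . 2 2 . .
Index 7: author = 2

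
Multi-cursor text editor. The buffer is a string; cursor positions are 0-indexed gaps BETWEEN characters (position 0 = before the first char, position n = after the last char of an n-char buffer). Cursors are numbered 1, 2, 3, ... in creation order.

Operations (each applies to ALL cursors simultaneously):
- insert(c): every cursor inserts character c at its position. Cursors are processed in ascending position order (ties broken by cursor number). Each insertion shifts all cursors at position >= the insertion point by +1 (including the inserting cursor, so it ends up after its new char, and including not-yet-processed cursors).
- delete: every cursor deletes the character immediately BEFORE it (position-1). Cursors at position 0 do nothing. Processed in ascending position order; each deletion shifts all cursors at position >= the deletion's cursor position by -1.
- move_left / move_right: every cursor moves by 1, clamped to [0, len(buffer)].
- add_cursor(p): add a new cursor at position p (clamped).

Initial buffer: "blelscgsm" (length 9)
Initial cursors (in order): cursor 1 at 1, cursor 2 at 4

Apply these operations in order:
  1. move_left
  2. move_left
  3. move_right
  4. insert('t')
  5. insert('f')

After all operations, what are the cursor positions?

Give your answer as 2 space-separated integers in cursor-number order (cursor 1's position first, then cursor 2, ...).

Answer: 3 7

Derivation:
After op 1 (move_left): buffer="blelscgsm" (len 9), cursors c1@0 c2@3, authorship .........
After op 2 (move_left): buffer="blelscgsm" (len 9), cursors c1@0 c2@2, authorship .........
After op 3 (move_right): buffer="blelscgsm" (len 9), cursors c1@1 c2@3, authorship .........
After op 4 (insert('t')): buffer="btletlscgsm" (len 11), cursors c1@2 c2@5, authorship .1..2......
After op 5 (insert('f')): buffer="btfletflscgsm" (len 13), cursors c1@3 c2@7, authorship .11..22......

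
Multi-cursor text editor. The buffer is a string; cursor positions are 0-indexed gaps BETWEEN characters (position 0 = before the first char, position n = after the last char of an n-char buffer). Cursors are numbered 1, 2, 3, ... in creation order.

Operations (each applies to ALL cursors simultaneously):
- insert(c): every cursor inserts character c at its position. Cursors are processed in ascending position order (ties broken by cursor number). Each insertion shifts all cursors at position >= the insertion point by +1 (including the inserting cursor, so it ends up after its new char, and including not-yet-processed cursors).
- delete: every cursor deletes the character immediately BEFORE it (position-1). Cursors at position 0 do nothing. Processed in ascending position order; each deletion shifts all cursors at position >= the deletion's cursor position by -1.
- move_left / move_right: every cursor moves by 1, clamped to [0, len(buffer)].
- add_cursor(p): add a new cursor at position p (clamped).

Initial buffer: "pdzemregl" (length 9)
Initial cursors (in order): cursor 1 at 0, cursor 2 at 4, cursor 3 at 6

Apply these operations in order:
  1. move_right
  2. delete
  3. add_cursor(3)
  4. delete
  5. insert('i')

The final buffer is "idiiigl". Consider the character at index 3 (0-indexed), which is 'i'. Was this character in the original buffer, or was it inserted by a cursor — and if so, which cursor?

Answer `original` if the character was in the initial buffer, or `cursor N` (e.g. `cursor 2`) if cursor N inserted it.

Answer: cursor 3

Derivation:
After op 1 (move_right): buffer="pdzemregl" (len 9), cursors c1@1 c2@5 c3@7, authorship .........
After op 2 (delete): buffer="dzergl" (len 6), cursors c1@0 c2@3 c3@4, authorship ......
After op 3 (add_cursor(3)): buffer="dzergl" (len 6), cursors c1@0 c2@3 c4@3 c3@4, authorship ......
After op 4 (delete): buffer="dgl" (len 3), cursors c1@0 c2@1 c3@1 c4@1, authorship ...
After op 5 (insert('i')): buffer="idiiigl" (len 7), cursors c1@1 c2@5 c3@5 c4@5, authorship 1.234..
Authorship (.=original, N=cursor N): 1 . 2 3 4 . .
Index 3: author = 3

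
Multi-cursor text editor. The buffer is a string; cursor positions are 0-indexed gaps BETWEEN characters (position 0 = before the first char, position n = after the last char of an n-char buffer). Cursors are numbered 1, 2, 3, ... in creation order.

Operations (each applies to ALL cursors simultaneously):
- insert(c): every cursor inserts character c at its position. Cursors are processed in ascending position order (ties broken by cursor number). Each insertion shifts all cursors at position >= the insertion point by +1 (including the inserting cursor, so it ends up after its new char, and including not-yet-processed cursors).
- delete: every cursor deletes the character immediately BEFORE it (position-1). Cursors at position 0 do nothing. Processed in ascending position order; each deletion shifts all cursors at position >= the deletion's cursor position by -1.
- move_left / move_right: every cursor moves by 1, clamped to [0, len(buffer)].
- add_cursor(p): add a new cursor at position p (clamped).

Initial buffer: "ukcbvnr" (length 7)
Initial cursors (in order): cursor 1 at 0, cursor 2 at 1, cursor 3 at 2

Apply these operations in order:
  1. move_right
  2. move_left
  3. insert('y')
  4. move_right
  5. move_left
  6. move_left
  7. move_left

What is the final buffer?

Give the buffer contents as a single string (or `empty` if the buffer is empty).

After op 1 (move_right): buffer="ukcbvnr" (len 7), cursors c1@1 c2@2 c3@3, authorship .......
After op 2 (move_left): buffer="ukcbvnr" (len 7), cursors c1@0 c2@1 c3@2, authorship .......
After op 3 (insert('y')): buffer="yuykycbvnr" (len 10), cursors c1@1 c2@3 c3@5, authorship 1.2.3.....
After op 4 (move_right): buffer="yuykycbvnr" (len 10), cursors c1@2 c2@4 c3@6, authorship 1.2.3.....
After op 5 (move_left): buffer="yuykycbvnr" (len 10), cursors c1@1 c2@3 c3@5, authorship 1.2.3.....
After op 6 (move_left): buffer="yuykycbvnr" (len 10), cursors c1@0 c2@2 c3@4, authorship 1.2.3.....
After op 7 (move_left): buffer="yuykycbvnr" (len 10), cursors c1@0 c2@1 c3@3, authorship 1.2.3.....

Answer: yuykycbvnr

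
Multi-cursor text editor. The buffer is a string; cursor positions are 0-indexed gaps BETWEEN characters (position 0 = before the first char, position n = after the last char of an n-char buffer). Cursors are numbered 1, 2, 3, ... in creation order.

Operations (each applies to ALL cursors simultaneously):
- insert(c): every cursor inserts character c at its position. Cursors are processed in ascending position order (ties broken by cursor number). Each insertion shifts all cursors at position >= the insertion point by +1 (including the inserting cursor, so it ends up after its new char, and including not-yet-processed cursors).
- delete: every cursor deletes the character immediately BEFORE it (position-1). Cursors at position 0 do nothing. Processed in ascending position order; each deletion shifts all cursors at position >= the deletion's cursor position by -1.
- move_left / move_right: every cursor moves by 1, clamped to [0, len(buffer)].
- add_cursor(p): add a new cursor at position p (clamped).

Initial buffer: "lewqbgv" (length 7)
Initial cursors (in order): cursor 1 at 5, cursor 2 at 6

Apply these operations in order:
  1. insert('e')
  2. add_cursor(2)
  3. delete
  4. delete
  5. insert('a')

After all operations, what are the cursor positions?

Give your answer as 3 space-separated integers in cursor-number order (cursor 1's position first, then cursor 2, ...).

After op 1 (insert('e')): buffer="lewqbegev" (len 9), cursors c1@6 c2@8, authorship .....1.2.
After op 2 (add_cursor(2)): buffer="lewqbegev" (len 9), cursors c3@2 c1@6 c2@8, authorship .....1.2.
After op 3 (delete): buffer="lwqbgv" (len 6), cursors c3@1 c1@4 c2@5, authorship ......
After op 4 (delete): buffer="wqv" (len 3), cursors c3@0 c1@2 c2@2, authorship ...
After op 5 (insert('a')): buffer="awqaav" (len 6), cursors c3@1 c1@5 c2@5, authorship 3..12.

Answer: 5 5 1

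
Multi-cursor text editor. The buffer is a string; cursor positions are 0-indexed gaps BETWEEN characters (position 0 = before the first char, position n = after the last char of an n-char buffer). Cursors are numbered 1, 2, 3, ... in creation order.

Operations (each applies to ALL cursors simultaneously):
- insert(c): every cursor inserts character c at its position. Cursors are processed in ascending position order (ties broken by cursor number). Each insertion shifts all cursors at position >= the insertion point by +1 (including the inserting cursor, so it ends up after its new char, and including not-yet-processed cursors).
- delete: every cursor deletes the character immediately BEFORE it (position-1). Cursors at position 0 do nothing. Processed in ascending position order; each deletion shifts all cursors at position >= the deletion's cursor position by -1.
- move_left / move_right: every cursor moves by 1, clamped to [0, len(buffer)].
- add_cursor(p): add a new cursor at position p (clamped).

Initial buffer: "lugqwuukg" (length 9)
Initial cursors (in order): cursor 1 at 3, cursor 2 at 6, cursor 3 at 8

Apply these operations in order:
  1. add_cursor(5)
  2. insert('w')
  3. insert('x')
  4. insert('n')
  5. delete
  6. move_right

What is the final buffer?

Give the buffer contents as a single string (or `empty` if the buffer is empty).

After op 1 (add_cursor(5)): buffer="lugqwuukg" (len 9), cursors c1@3 c4@5 c2@6 c3@8, authorship .........
After op 2 (insert('w')): buffer="lugwqwwuwukwg" (len 13), cursors c1@4 c4@7 c2@9 c3@12, authorship ...1..4.2..3.
After op 3 (insert('x')): buffer="lugwxqwwxuwxukwxg" (len 17), cursors c1@5 c4@9 c2@12 c3@16, authorship ...11..44.22..33.
After op 4 (insert('n')): buffer="lugwxnqwwxnuwxnukwxng" (len 21), cursors c1@6 c4@11 c2@15 c3@20, authorship ...111..444.222..333.
After op 5 (delete): buffer="lugwxqwwxuwxukwxg" (len 17), cursors c1@5 c4@9 c2@12 c3@16, authorship ...11..44.22..33.
After op 6 (move_right): buffer="lugwxqwwxuwxukwxg" (len 17), cursors c1@6 c4@10 c2@13 c3@17, authorship ...11..44.22..33.

Answer: lugwxqwwxuwxukwxg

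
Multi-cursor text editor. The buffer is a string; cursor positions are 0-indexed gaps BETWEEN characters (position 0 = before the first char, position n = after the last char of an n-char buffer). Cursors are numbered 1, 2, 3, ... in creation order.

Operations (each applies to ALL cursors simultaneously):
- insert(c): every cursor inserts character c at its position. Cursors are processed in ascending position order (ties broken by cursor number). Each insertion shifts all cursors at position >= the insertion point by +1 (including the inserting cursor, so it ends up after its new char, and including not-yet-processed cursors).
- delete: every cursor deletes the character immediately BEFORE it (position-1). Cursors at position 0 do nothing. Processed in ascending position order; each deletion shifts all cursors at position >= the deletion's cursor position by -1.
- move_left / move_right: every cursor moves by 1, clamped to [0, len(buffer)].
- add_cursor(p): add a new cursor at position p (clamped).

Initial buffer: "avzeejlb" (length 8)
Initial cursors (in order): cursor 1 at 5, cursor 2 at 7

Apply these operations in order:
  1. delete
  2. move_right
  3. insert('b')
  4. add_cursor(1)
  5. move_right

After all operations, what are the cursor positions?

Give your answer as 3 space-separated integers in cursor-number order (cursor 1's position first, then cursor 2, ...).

After op 1 (delete): buffer="avzejb" (len 6), cursors c1@4 c2@5, authorship ......
After op 2 (move_right): buffer="avzejb" (len 6), cursors c1@5 c2@6, authorship ......
After op 3 (insert('b')): buffer="avzejbbb" (len 8), cursors c1@6 c2@8, authorship .....1.2
After op 4 (add_cursor(1)): buffer="avzejbbb" (len 8), cursors c3@1 c1@6 c2@8, authorship .....1.2
After op 5 (move_right): buffer="avzejbbb" (len 8), cursors c3@2 c1@7 c2@8, authorship .....1.2

Answer: 7 8 2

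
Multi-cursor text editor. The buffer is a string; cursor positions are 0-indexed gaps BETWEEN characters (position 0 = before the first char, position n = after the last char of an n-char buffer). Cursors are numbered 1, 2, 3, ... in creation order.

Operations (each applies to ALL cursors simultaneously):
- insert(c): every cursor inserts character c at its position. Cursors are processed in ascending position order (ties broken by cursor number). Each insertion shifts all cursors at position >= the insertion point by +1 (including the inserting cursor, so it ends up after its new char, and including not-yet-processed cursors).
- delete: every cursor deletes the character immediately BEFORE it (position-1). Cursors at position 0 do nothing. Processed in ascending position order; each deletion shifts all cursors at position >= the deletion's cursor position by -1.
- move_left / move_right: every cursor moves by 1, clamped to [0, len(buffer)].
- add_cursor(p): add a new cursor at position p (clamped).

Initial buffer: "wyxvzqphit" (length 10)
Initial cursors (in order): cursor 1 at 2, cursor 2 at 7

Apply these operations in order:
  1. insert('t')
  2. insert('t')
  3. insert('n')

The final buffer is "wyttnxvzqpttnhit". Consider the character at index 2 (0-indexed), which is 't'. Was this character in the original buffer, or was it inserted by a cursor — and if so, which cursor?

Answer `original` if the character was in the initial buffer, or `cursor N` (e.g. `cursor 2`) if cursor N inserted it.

Answer: cursor 1

Derivation:
After op 1 (insert('t')): buffer="wytxvzqpthit" (len 12), cursors c1@3 c2@9, authorship ..1.....2...
After op 2 (insert('t')): buffer="wyttxvzqptthit" (len 14), cursors c1@4 c2@11, authorship ..11.....22...
After op 3 (insert('n')): buffer="wyttnxvzqpttnhit" (len 16), cursors c1@5 c2@13, authorship ..111.....222...
Authorship (.=original, N=cursor N): . . 1 1 1 . . . . . 2 2 2 . . .
Index 2: author = 1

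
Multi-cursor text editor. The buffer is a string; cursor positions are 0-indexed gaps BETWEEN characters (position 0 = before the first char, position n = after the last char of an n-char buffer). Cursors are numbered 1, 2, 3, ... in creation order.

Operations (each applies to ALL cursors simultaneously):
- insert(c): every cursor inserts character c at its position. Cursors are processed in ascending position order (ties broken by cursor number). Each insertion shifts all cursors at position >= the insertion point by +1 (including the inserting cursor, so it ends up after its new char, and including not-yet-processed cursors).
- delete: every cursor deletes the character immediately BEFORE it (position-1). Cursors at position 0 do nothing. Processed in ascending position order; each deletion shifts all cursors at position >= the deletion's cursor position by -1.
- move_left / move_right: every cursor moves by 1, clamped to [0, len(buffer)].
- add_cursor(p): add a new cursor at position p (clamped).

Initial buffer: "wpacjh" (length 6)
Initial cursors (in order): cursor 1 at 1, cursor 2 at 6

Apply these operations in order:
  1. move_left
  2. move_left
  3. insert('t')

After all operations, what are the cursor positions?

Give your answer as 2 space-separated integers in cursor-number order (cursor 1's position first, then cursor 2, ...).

After op 1 (move_left): buffer="wpacjh" (len 6), cursors c1@0 c2@5, authorship ......
After op 2 (move_left): buffer="wpacjh" (len 6), cursors c1@0 c2@4, authorship ......
After op 3 (insert('t')): buffer="twpactjh" (len 8), cursors c1@1 c2@6, authorship 1....2..

Answer: 1 6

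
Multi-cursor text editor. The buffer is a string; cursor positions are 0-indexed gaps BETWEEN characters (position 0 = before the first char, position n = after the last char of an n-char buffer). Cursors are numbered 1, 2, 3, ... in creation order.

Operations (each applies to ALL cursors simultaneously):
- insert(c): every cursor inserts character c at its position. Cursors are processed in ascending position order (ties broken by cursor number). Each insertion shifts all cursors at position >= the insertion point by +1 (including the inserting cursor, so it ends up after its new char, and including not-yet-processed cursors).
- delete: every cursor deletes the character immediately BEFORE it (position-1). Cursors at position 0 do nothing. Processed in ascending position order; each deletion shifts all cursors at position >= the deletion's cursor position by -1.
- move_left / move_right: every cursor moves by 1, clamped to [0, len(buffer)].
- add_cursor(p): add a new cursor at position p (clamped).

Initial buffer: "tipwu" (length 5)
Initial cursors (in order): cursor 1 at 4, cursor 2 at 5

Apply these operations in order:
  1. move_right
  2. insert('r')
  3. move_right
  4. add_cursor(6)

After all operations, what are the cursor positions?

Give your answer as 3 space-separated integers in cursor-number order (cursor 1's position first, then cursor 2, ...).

Answer: 7 7 6

Derivation:
After op 1 (move_right): buffer="tipwu" (len 5), cursors c1@5 c2@5, authorship .....
After op 2 (insert('r')): buffer="tipwurr" (len 7), cursors c1@7 c2@7, authorship .....12
After op 3 (move_right): buffer="tipwurr" (len 7), cursors c1@7 c2@7, authorship .....12
After op 4 (add_cursor(6)): buffer="tipwurr" (len 7), cursors c3@6 c1@7 c2@7, authorship .....12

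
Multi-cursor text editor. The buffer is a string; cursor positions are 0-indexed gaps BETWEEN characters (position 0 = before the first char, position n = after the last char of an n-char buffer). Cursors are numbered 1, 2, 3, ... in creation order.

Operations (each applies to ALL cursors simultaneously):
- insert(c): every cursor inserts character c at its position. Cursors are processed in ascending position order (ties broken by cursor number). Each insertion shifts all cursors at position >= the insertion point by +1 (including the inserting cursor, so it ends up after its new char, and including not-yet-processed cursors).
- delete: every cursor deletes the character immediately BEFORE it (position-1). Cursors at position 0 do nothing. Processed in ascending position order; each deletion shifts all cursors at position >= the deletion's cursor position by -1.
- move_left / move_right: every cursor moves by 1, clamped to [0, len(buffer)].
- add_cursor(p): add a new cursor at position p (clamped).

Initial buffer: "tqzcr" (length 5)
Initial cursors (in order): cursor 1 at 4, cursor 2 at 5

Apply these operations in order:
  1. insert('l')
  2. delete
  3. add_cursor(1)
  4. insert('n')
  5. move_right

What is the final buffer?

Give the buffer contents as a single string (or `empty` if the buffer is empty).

After op 1 (insert('l')): buffer="tqzclrl" (len 7), cursors c1@5 c2@7, authorship ....1.2
After op 2 (delete): buffer="tqzcr" (len 5), cursors c1@4 c2@5, authorship .....
After op 3 (add_cursor(1)): buffer="tqzcr" (len 5), cursors c3@1 c1@4 c2@5, authorship .....
After op 4 (insert('n')): buffer="tnqzcnrn" (len 8), cursors c3@2 c1@6 c2@8, authorship .3...1.2
After op 5 (move_right): buffer="tnqzcnrn" (len 8), cursors c3@3 c1@7 c2@8, authorship .3...1.2

Answer: tnqzcnrn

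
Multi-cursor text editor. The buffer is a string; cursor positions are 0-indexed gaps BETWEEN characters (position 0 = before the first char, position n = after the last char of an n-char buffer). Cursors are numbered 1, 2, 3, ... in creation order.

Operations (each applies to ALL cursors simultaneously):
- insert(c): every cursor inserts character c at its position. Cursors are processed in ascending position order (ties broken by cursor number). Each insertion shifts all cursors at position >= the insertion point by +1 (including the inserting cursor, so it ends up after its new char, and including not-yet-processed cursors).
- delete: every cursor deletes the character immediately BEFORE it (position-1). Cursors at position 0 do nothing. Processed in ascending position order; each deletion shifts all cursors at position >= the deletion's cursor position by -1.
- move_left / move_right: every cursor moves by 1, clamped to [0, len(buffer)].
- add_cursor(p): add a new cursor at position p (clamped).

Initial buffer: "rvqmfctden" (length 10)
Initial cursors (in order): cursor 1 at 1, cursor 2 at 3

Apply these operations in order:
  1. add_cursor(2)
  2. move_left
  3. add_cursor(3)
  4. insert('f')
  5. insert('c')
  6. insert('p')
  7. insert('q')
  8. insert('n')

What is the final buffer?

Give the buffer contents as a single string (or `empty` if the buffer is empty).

Answer: fcpqnrfcpqnvfcpqnqfcpqnmfctden

Derivation:
After op 1 (add_cursor(2)): buffer="rvqmfctden" (len 10), cursors c1@1 c3@2 c2@3, authorship ..........
After op 2 (move_left): buffer="rvqmfctden" (len 10), cursors c1@0 c3@1 c2@2, authorship ..........
After op 3 (add_cursor(3)): buffer="rvqmfctden" (len 10), cursors c1@0 c3@1 c2@2 c4@3, authorship ..........
After op 4 (insert('f')): buffer="frfvfqfmfctden" (len 14), cursors c1@1 c3@3 c2@5 c4@7, authorship 1.3.2.4.......
After op 5 (insert('c')): buffer="fcrfcvfcqfcmfctden" (len 18), cursors c1@2 c3@5 c2@8 c4@11, authorship 11.33.22.44.......
After op 6 (insert('p')): buffer="fcprfcpvfcpqfcpmfctden" (len 22), cursors c1@3 c3@7 c2@11 c4@15, authorship 111.333.222.444.......
After op 7 (insert('q')): buffer="fcpqrfcpqvfcpqqfcpqmfctden" (len 26), cursors c1@4 c3@9 c2@14 c4@19, authorship 1111.3333.2222.4444.......
After op 8 (insert('n')): buffer="fcpqnrfcpqnvfcpqnqfcpqnmfctden" (len 30), cursors c1@5 c3@11 c2@17 c4@23, authorship 11111.33333.22222.44444.......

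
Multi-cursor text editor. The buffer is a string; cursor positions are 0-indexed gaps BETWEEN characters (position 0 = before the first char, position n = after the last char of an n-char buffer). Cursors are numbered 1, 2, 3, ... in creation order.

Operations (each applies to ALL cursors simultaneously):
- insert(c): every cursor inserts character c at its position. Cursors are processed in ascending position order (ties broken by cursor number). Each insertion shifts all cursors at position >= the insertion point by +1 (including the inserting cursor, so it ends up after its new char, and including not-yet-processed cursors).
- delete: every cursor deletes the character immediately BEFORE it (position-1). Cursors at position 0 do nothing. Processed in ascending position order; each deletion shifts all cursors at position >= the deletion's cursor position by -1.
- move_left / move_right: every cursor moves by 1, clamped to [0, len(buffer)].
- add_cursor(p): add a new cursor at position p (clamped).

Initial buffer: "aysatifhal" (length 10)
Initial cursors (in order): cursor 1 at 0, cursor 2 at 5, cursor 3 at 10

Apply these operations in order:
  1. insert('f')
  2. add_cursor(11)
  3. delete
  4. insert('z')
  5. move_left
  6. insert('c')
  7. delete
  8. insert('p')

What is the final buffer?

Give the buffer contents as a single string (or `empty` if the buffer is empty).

Answer: pzaysatpzifhpzlpz

Derivation:
After op 1 (insert('f')): buffer="faysatfifhalf" (len 13), cursors c1@1 c2@7 c3@13, authorship 1.....2.....3
After op 2 (add_cursor(11)): buffer="faysatfifhalf" (len 13), cursors c1@1 c2@7 c4@11 c3@13, authorship 1.....2.....3
After op 3 (delete): buffer="aysatifhl" (len 9), cursors c1@0 c2@5 c4@8 c3@9, authorship .........
After op 4 (insert('z')): buffer="zaysatzifhzlz" (len 13), cursors c1@1 c2@7 c4@11 c3@13, authorship 1.....2...4.3
After op 5 (move_left): buffer="zaysatzifhzlz" (len 13), cursors c1@0 c2@6 c4@10 c3@12, authorship 1.....2...4.3
After op 6 (insert('c')): buffer="czaysatczifhczlcz" (len 17), cursors c1@1 c2@8 c4@13 c3@16, authorship 11.....22...44.33
After op 7 (delete): buffer="zaysatzifhzlz" (len 13), cursors c1@0 c2@6 c4@10 c3@12, authorship 1.....2...4.3
After op 8 (insert('p')): buffer="pzaysatpzifhpzlpz" (len 17), cursors c1@1 c2@8 c4@13 c3@16, authorship 11.....22...44.33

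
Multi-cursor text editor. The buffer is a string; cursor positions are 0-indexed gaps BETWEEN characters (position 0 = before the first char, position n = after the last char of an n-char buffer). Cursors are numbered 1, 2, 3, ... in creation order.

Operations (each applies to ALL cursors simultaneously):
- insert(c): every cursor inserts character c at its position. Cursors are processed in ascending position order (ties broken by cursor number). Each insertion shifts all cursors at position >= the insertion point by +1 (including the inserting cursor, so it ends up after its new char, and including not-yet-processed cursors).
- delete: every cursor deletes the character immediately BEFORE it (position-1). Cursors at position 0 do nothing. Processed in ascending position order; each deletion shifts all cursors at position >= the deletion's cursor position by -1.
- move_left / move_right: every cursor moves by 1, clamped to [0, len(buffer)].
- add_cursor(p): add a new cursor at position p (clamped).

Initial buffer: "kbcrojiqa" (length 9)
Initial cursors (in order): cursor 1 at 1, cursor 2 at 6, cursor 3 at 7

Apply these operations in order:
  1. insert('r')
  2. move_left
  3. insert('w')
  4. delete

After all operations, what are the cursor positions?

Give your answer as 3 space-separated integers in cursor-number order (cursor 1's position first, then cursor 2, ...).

After op 1 (insert('r')): buffer="krbcrojrirqa" (len 12), cursors c1@2 c2@8 c3@10, authorship .1.....2.3..
After op 2 (move_left): buffer="krbcrojrirqa" (len 12), cursors c1@1 c2@7 c3@9, authorship .1.....2.3..
After op 3 (insert('w')): buffer="kwrbcrojwriwrqa" (len 15), cursors c1@2 c2@9 c3@12, authorship .11.....22.33..
After op 4 (delete): buffer="krbcrojrirqa" (len 12), cursors c1@1 c2@7 c3@9, authorship .1.....2.3..

Answer: 1 7 9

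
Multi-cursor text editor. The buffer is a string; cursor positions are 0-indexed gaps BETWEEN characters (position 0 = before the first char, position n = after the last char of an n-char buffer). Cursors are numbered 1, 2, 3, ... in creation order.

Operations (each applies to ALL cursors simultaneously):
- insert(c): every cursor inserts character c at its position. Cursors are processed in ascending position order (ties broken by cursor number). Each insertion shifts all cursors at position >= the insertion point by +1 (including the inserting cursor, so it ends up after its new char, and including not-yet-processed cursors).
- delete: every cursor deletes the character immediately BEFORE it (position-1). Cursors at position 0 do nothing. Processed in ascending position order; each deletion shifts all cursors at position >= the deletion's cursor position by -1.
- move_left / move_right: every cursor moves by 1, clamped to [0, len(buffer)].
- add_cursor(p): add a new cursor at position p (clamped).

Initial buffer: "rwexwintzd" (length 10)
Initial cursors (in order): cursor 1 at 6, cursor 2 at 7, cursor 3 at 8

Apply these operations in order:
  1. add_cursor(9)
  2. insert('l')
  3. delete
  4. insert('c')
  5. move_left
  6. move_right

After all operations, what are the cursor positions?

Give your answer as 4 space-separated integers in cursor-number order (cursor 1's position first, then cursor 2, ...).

Answer: 7 9 11 13

Derivation:
After op 1 (add_cursor(9)): buffer="rwexwintzd" (len 10), cursors c1@6 c2@7 c3@8 c4@9, authorship ..........
After op 2 (insert('l')): buffer="rwexwilnltlzld" (len 14), cursors c1@7 c2@9 c3@11 c4@13, authorship ......1.2.3.4.
After op 3 (delete): buffer="rwexwintzd" (len 10), cursors c1@6 c2@7 c3@8 c4@9, authorship ..........
After op 4 (insert('c')): buffer="rwexwicnctczcd" (len 14), cursors c1@7 c2@9 c3@11 c4@13, authorship ......1.2.3.4.
After op 5 (move_left): buffer="rwexwicnctczcd" (len 14), cursors c1@6 c2@8 c3@10 c4@12, authorship ......1.2.3.4.
After op 6 (move_right): buffer="rwexwicnctczcd" (len 14), cursors c1@7 c2@9 c3@11 c4@13, authorship ......1.2.3.4.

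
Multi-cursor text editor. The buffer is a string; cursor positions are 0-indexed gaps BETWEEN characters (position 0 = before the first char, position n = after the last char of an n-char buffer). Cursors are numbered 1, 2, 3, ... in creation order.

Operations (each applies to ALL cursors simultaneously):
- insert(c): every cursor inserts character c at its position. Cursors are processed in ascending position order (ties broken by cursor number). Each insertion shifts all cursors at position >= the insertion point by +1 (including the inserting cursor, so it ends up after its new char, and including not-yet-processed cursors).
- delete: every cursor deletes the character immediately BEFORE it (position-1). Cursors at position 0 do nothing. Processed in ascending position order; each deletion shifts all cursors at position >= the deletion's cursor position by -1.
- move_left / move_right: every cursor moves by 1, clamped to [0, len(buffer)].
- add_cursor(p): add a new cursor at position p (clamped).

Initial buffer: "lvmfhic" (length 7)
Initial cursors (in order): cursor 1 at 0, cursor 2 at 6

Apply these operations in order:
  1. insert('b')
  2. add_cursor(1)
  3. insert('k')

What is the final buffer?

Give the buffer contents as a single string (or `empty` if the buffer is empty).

Answer: bkklvmfhibkc

Derivation:
After op 1 (insert('b')): buffer="blvmfhibc" (len 9), cursors c1@1 c2@8, authorship 1......2.
After op 2 (add_cursor(1)): buffer="blvmfhibc" (len 9), cursors c1@1 c3@1 c2@8, authorship 1......2.
After op 3 (insert('k')): buffer="bkklvmfhibkc" (len 12), cursors c1@3 c3@3 c2@11, authorship 113......22.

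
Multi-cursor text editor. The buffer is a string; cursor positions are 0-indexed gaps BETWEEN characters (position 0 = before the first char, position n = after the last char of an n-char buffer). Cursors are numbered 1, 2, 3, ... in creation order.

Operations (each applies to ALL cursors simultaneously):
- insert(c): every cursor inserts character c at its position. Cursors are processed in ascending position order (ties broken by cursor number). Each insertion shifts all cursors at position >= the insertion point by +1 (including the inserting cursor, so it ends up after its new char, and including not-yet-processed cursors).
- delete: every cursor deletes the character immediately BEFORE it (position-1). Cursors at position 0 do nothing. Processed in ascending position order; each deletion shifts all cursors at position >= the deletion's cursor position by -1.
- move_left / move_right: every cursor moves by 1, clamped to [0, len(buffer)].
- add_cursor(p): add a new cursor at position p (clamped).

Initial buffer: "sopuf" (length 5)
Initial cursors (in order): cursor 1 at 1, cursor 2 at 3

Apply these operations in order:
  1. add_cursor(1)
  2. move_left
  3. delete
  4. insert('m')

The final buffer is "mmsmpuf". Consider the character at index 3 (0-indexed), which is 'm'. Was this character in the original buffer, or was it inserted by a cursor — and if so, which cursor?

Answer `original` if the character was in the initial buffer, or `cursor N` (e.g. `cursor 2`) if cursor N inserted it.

Answer: cursor 2

Derivation:
After op 1 (add_cursor(1)): buffer="sopuf" (len 5), cursors c1@1 c3@1 c2@3, authorship .....
After op 2 (move_left): buffer="sopuf" (len 5), cursors c1@0 c3@0 c2@2, authorship .....
After op 3 (delete): buffer="spuf" (len 4), cursors c1@0 c3@0 c2@1, authorship ....
After op 4 (insert('m')): buffer="mmsmpuf" (len 7), cursors c1@2 c3@2 c2@4, authorship 13.2...
Authorship (.=original, N=cursor N): 1 3 . 2 . . .
Index 3: author = 2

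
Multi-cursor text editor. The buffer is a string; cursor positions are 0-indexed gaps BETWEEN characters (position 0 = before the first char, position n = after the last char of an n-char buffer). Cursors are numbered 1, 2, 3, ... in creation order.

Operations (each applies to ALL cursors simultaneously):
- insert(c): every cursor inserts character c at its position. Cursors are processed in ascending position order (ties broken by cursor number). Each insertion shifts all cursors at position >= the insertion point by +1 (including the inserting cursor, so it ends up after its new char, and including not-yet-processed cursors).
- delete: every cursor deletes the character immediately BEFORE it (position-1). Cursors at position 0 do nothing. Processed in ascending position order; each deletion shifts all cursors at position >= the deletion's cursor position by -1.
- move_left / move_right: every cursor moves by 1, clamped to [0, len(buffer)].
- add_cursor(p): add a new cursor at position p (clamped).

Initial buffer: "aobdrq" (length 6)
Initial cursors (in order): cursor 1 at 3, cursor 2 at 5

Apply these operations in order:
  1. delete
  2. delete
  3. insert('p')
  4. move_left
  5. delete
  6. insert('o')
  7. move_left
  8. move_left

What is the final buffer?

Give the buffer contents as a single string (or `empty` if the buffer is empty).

Answer: oopq

Derivation:
After op 1 (delete): buffer="aodq" (len 4), cursors c1@2 c2@3, authorship ....
After op 2 (delete): buffer="aq" (len 2), cursors c1@1 c2@1, authorship ..
After op 3 (insert('p')): buffer="appq" (len 4), cursors c1@3 c2@3, authorship .12.
After op 4 (move_left): buffer="appq" (len 4), cursors c1@2 c2@2, authorship .12.
After op 5 (delete): buffer="pq" (len 2), cursors c1@0 c2@0, authorship 2.
After op 6 (insert('o')): buffer="oopq" (len 4), cursors c1@2 c2@2, authorship 122.
After op 7 (move_left): buffer="oopq" (len 4), cursors c1@1 c2@1, authorship 122.
After op 8 (move_left): buffer="oopq" (len 4), cursors c1@0 c2@0, authorship 122.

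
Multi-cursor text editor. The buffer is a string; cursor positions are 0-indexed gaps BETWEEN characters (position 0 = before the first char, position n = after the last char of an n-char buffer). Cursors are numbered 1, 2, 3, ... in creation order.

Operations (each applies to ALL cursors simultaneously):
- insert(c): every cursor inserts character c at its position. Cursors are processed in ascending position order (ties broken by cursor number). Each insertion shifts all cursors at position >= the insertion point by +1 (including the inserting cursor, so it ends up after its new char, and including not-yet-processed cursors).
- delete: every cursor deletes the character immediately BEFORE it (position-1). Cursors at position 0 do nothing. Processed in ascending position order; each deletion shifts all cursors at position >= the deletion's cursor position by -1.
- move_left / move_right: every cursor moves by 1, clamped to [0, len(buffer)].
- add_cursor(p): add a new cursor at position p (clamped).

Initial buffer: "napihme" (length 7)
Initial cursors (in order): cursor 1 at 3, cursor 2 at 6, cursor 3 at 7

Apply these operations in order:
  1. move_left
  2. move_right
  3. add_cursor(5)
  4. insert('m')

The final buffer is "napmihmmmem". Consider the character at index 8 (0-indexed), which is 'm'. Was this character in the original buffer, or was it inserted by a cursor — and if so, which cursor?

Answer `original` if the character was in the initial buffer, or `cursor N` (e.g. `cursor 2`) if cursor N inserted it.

Answer: cursor 2

Derivation:
After op 1 (move_left): buffer="napihme" (len 7), cursors c1@2 c2@5 c3@6, authorship .......
After op 2 (move_right): buffer="napihme" (len 7), cursors c1@3 c2@6 c3@7, authorship .......
After op 3 (add_cursor(5)): buffer="napihme" (len 7), cursors c1@3 c4@5 c2@6 c3@7, authorship .......
After op 4 (insert('m')): buffer="napmihmmmem" (len 11), cursors c1@4 c4@7 c2@9 c3@11, authorship ...1..4.2.3
Authorship (.=original, N=cursor N): . . . 1 . . 4 . 2 . 3
Index 8: author = 2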